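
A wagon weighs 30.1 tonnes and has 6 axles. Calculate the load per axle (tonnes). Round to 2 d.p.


Load per axle = total weight / number of axles
Load = 30.1 / 6
Load = 5.02 tonnes

5.02


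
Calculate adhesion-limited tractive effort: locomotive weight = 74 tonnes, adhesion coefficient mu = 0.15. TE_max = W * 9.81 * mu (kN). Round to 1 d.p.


TE_max = W * g * mu
TE_max = 74 * 9.81 * 0.15
TE_max = 725.94 * 0.15
TE_max = 108.9 kN

108.9


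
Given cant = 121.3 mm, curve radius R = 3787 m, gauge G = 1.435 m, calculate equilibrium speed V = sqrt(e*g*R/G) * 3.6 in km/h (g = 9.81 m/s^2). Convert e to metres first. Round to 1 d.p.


Convert cant: e = 121.3 mm = 0.1213 m
V_ms = sqrt(0.1213 * 9.81 * 3787 / 1.435)
V_ms = sqrt(3140.31499) = 56.0385 m/s
V = 56.0385 * 3.6 = 201.7 km/h

201.7


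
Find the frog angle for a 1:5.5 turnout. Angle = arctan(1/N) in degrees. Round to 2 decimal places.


1/N = 1/5.5 = 0.181818
angle = arctan(0.181818) = 0.179853 rad
angle = 0.179853 * 180/pi = 10.30 degrees

10.30


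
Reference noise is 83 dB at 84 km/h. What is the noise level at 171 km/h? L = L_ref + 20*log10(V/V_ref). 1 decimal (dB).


V/V_ref = 171 / 84 = 2.035714
log10(2.035714) = 0.308717
20 * 0.308717 = 6.1743
L = 83 + 6.1743 = 89.2 dB

89.2


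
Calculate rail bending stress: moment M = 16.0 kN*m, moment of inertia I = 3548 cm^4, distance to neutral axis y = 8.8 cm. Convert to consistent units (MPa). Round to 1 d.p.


Convert units:
M = 16.0 kN*m = 16000000 N*mm
y = 8.8 cm = 88 mm
I = 3548 cm^4 = 35480000 mm^4
sigma = 16000000 * 88 / 35480000
sigma = 39.7 MPa

39.7


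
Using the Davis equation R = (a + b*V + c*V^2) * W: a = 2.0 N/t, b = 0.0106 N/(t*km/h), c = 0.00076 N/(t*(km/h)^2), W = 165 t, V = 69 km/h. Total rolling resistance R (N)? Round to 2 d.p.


b*V = 0.0106 * 69 = 0.7314
c*V^2 = 0.00076 * 4761 = 3.61836
R_per_t = 2.0 + 0.7314 + 3.61836 = 6.34976 N/t
R_total = 6.34976 * 165 = 1047.71 N

1047.71


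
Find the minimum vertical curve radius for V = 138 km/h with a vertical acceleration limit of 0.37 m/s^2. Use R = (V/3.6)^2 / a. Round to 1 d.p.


Convert speed: V = 138 / 3.6 = 38.3333 m/s
V^2 = 1469.4444 m^2/s^2
R_v = 1469.4444 / 0.37
R_v = 3971.5 m

3971.5


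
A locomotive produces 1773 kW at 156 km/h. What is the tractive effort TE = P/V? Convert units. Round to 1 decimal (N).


Convert: P = 1773 kW = 1773000 W
V = 156 / 3.6 = 43.3333 m/s
TE = 1773000 / 43.3333
TE = 40915.4 N

40915.4


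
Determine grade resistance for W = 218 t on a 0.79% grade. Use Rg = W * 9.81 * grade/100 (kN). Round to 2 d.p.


Rg = W * 9.81 * grade / 100
Rg = 218 * 9.81 * 0.79 / 100
Rg = 2138.58 * 0.0079
Rg = 16.89 kN

16.89


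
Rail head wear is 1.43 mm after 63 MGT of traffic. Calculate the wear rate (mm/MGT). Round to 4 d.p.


Wear rate = total wear / cumulative tonnage
Rate = 1.43 / 63
Rate = 0.0227 mm/MGT

0.0227


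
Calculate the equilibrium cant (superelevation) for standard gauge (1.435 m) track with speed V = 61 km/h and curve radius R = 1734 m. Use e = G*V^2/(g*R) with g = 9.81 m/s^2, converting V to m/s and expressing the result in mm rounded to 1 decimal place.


Convert speed: V = 61 / 3.6 = 16.9444 m/s
Apply formula: e = 1.435 * 16.9444^2 / (9.81 * 1734)
e = 1.435 * 287.1142 / 17010.54
e = 0.024221 m = 24.2 mm

24.2


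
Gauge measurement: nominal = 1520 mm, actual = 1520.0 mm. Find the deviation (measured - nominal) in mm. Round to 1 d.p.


Deviation = measured - nominal
Deviation = 1520.0 - 1520
Deviation = 0.0 mm

0.0


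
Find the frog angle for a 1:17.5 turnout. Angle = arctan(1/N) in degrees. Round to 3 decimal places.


1/N = 1/17.5 = 0.057143
angle = arctan(0.057143) = 0.057081 rad
angle = 0.057081 * 180/pi = 3.270 degrees

3.270


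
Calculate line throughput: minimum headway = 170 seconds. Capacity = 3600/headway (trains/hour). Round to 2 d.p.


Capacity = 3600 / headway
Capacity = 3600 / 170
Capacity = 21.18 trains/hour

21.18


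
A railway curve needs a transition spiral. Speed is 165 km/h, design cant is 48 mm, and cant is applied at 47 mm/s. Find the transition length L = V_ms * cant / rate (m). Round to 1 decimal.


Convert speed: V = 165 / 3.6 = 45.8333 m/s
L = 45.8333 * 48 / 47
L = 2200.0 / 47
L = 46.8 m

46.8


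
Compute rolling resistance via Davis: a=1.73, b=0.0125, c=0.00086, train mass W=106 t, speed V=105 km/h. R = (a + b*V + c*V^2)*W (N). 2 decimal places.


b*V = 0.0125 * 105 = 1.3125
c*V^2 = 0.00086 * 11025 = 9.4815
R_per_t = 1.73 + 1.3125 + 9.4815 = 12.524 N/t
R_total = 12.524 * 106 = 1327.54 N

1327.54


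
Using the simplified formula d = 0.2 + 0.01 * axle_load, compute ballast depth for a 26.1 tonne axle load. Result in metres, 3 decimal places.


d = 0.2 + 0.01 * 26.1
d = 0.2 + 0.261
d = 0.461 m

0.461


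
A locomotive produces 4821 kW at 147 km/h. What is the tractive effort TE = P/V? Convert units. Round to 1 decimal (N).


Convert: P = 4821 kW = 4821000 W
V = 147 / 3.6 = 40.8333 m/s
TE = 4821000 / 40.8333
TE = 118065.3 N

118065.3


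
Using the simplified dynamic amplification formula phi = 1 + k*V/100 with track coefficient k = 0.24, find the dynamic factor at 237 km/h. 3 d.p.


phi = 1 + k * V / 100
phi = 1 + 0.24 * 237 / 100
phi = 1 + 0.5688
phi = 1.569

1.569


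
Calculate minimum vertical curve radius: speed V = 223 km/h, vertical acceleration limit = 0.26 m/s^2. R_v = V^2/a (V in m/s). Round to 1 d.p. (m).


Convert speed: V = 223 / 3.6 = 61.9444 m/s
V^2 = 3837.1142 m^2/s^2
R_v = 3837.1142 / 0.26
R_v = 14758.1 m

14758.1


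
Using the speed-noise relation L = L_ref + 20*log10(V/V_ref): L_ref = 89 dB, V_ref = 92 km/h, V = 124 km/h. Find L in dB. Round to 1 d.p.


V/V_ref = 124 / 92 = 1.347826
log10(1.347826) = 0.129634
20 * 0.129634 = 2.5927
L = 89 + 2.5927 = 91.6 dB

91.6


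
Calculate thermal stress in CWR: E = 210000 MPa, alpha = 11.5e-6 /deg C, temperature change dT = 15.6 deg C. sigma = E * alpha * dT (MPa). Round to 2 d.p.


sigma = E * alpha * dT
sigma = 210000 * 11.5e-6 * 15.6
sigma = 2.415 * 15.6
sigma = 37.67 MPa

37.67


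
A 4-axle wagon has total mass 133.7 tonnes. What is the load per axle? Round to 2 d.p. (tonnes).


Load per axle = total weight / number of axles
Load = 133.7 / 4
Load = 33.43 tonnes

33.43


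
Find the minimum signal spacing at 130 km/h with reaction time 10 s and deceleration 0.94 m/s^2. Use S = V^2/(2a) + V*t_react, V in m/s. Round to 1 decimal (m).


V = 130 / 3.6 = 36.1111 m/s
Braking distance = 36.1111^2 / (2*0.94) = 693.6236 m
Sighting distance = 36.1111 * 10 = 361.1111 m
S = 693.6236 + 361.1111 = 1054.7 m

1054.7


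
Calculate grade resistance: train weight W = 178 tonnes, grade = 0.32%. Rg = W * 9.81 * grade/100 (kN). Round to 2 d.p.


Rg = W * 9.81 * grade / 100
Rg = 178 * 9.81 * 0.32 / 100
Rg = 1746.18 * 0.0032
Rg = 5.59 kN

5.59


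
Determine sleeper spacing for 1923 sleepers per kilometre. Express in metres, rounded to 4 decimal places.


Spacing = 1000 m / number of sleepers
Spacing = 1000 / 1923
Spacing = 0.5200 m

0.5200


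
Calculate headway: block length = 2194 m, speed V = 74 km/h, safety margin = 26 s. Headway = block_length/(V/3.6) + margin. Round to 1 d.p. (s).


V = 74 / 3.6 = 20.5556 m/s
Block traversal time = 2194 / 20.5556 = 106.7351 s
Headway = 106.7351 + 26
Headway = 132.7 s

132.7


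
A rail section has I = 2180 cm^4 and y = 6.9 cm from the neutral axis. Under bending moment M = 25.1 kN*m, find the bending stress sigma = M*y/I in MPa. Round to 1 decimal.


Convert units:
M = 25.1 kN*m = 25100000 N*mm
y = 6.9 cm = 69 mm
I = 2180 cm^4 = 21800000 mm^4
sigma = 25100000 * 69 / 21800000
sigma = 79.4 MPa

79.4


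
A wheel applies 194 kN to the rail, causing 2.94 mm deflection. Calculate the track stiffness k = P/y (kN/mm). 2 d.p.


Track stiffness k = P / y
k = 194 / 2.94
k = 65.99 kN/mm

65.99


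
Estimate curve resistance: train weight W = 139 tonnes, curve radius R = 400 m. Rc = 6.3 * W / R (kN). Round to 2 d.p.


Rc = 6.3 * W / R
Rc = 6.3 * 139 / 400
Rc = 875.7 / 400
Rc = 2.19 kN

2.19


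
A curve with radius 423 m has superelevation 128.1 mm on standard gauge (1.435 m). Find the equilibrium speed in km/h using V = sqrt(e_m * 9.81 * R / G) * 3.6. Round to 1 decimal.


Convert cant: e = 128.1 mm = 0.1281 m
V_ms = sqrt(0.1281 * 9.81 * 423 / 1.435)
V_ms = sqrt(370.430385) = 19.2466 m/s
V = 19.2466 * 3.6 = 69.3 km/h

69.3


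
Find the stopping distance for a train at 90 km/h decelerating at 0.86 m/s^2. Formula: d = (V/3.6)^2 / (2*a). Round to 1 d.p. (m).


Convert speed: V = 90 / 3.6 = 25.0 m/s
V^2 = 625.0
d = 625.0 / (2 * 0.86)
d = 625.0 / 1.72
d = 363.4 m

363.4


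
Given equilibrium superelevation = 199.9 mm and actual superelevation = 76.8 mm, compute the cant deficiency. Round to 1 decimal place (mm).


Cant deficiency = equilibrium cant - actual cant
CD = 199.9 - 76.8
CD = 123.1 mm

123.1


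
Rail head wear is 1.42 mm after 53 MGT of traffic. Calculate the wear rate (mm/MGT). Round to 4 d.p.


Wear rate = total wear / cumulative tonnage
Rate = 1.42 / 53
Rate = 0.0268 mm/MGT

0.0268


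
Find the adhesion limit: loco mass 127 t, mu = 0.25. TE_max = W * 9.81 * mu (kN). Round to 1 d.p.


TE_max = W * g * mu
TE_max = 127 * 9.81 * 0.25
TE_max = 1245.87 * 0.25
TE_max = 311.5 kN

311.5


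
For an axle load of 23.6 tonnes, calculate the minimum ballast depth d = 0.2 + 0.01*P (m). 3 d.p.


d = 0.2 + 0.01 * 23.6
d = 0.2 + 0.236
d = 0.436 m

0.436


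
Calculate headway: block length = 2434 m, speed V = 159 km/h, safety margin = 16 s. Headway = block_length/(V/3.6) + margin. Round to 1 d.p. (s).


V = 159 / 3.6 = 44.1667 m/s
Block traversal time = 2434 / 44.1667 = 55.1094 s
Headway = 55.1094 + 16
Headway = 71.1 s

71.1


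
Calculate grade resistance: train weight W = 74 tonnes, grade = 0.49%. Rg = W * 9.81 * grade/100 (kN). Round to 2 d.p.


Rg = W * 9.81 * grade / 100
Rg = 74 * 9.81 * 0.49 / 100
Rg = 725.94 * 0.0049
Rg = 3.56 kN

3.56


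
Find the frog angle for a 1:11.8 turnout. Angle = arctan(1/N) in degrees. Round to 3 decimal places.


1/N = 1/11.8 = 0.084746
angle = arctan(0.084746) = 0.084544 rad
angle = 0.084544 * 180/pi = 4.844 degrees

4.844


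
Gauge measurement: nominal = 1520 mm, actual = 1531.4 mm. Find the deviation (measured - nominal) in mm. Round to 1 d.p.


Deviation = measured - nominal
Deviation = 1531.4 - 1520
Deviation = 11.4 mm

11.4


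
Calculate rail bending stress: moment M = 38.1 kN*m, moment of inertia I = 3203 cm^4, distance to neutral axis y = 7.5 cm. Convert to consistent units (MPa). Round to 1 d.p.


Convert units:
M = 38.1 kN*m = 38100000 N*mm
y = 7.5 cm = 75 mm
I = 3203 cm^4 = 32030000 mm^4
sigma = 38100000 * 75 / 32030000
sigma = 89.2 MPa

89.2


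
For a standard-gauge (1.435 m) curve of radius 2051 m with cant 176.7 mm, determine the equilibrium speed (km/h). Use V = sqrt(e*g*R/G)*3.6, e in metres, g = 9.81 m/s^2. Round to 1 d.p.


Convert cant: e = 176.7 mm = 0.1767 m
V_ms = sqrt(0.1767 * 9.81 * 2051 / 1.435)
V_ms = sqrt(2477.532249) = 49.7748 m/s
V = 49.7748 * 3.6 = 179.2 km/h

179.2


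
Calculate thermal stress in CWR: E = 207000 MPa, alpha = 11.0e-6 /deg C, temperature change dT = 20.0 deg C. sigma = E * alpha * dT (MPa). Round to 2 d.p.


sigma = E * alpha * dT
sigma = 207000 * 11.0e-6 * 20.0
sigma = 2.277 * 20.0
sigma = 45.54 MPa

45.54


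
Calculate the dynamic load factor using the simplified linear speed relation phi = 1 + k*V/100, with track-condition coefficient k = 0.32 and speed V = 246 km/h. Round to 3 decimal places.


phi = 1 + k * V / 100
phi = 1 + 0.32 * 246 / 100
phi = 1 + 0.7872
phi = 1.787

1.787


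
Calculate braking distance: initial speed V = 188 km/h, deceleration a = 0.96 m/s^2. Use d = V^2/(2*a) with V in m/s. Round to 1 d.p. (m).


Convert speed: V = 188 / 3.6 = 52.2222 m/s
V^2 = 2727.1605
d = 2727.1605 / (2 * 0.96)
d = 2727.1605 / 1.92
d = 1420.4 m

1420.4


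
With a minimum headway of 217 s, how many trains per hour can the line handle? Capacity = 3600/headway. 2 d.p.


Capacity = 3600 / headway
Capacity = 3600 / 217
Capacity = 16.59 trains/hour

16.59


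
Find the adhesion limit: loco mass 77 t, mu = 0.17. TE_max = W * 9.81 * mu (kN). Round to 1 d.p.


TE_max = W * g * mu
TE_max = 77 * 9.81 * 0.17
TE_max = 755.37 * 0.17
TE_max = 128.4 kN

128.4


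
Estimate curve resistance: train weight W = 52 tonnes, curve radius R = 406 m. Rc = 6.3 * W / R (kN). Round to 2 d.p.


Rc = 6.3 * W / R
Rc = 6.3 * 52 / 406
Rc = 327.6 / 406
Rc = 0.81 kN

0.81


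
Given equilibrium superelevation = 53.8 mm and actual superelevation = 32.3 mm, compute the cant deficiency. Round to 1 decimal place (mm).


Cant deficiency = equilibrium cant - actual cant
CD = 53.8 - 32.3
CD = 21.5 mm

21.5


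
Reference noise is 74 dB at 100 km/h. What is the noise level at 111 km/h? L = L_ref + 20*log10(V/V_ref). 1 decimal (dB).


V/V_ref = 111 / 100 = 1.11
log10(1.11) = 0.045323
20 * 0.045323 = 0.9065
L = 74 + 0.9065 = 74.9 dB

74.9


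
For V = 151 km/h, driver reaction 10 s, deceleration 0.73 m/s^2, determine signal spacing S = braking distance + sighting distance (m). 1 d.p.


V = 151 / 3.6 = 41.9444 m/s
Braking distance = 41.9444^2 / (2*0.73) = 1205.0249 m
Sighting distance = 41.9444 * 10 = 419.4444 m
S = 1205.0249 + 419.4444 = 1624.5 m

1624.5


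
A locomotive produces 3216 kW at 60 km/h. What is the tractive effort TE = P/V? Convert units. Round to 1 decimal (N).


Convert: P = 3216 kW = 3216000 W
V = 60 / 3.6 = 16.6667 m/s
TE = 3216000 / 16.6667
TE = 192960.0 N

192960.0


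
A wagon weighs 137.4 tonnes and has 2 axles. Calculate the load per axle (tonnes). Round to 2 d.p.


Load per axle = total weight / number of axles
Load = 137.4 / 2
Load = 68.70 tonnes

68.70


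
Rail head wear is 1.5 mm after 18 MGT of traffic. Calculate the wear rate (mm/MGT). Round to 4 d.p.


Wear rate = total wear / cumulative tonnage
Rate = 1.5 / 18
Rate = 0.0833 mm/MGT

0.0833


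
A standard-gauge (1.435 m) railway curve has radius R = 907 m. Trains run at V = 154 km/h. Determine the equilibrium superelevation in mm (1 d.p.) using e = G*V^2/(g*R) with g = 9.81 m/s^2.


Convert speed: V = 154 / 3.6 = 42.7778 m/s
Apply formula: e = 1.435 * 42.7778^2 / (9.81 * 907)
e = 1.435 * 1829.9383 / 8897.67
e = 0.295129 m = 295.1 mm

295.1


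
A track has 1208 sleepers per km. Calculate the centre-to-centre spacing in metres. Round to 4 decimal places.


Spacing = 1000 m / number of sleepers
Spacing = 1000 / 1208
Spacing = 0.8278 m

0.8278


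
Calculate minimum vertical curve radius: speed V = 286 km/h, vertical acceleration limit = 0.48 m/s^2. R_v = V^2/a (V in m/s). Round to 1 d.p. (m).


Convert speed: V = 286 / 3.6 = 79.4444 m/s
V^2 = 6311.4198 m^2/s^2
R_v = 6311.4198 / 0.48
R_v = 13148.8 m

13148.8


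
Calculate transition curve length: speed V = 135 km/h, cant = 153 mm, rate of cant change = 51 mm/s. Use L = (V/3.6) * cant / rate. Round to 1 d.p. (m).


Convert speed: V = 135 / 3.6 = 37.5 m/s
L = 37.5 * 153 / 51
L = 5737.5 / 51
L = 112.5 m

112.5


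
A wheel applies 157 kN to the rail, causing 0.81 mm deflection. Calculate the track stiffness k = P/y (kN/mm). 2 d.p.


Track stiffness k = P / y
k = 157 / 0.81
k = 193.83 kN/mm

193.83


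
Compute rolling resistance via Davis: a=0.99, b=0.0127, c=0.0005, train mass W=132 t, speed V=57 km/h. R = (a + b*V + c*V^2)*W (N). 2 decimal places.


b*V = 0.0127 * 57 = 0.7239
c*V^2 = 0.0005 * 3249 = 1.6245
R_per_t = 0.99 + 0.7239 + 1.6245 = 3.3384 N/t
R_total = 3.3384 * 132 = 440.67 N

440.67


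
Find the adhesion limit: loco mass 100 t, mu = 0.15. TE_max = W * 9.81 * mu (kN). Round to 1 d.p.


TE_max = W * g * mu
TE_max = 100 * 9.81 * 0.15
TE_max = 981.0 * 0.15
TE_max = 147.2 kN

147.2


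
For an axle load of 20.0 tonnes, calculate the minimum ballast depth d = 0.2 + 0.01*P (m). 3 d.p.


d = 0.2 + 0.01 * 20.0
d = 0.2 + 0.2
d = 0.400 m

0.400


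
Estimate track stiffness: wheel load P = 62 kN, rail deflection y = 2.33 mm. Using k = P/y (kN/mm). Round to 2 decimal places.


Track stiffness k = P / y
k = 62 / 2.33
k = 26.61 kN/mm

26.61


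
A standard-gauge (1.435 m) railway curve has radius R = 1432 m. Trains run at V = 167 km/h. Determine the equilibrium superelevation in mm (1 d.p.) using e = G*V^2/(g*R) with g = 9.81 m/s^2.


Convert speed: V = 167 / 3.6 = 46.3889 m/s
Apply formula: e = 1.435 * 46.3889^2 / (9.81 * 1432)
e = 1.435 * 2151.929 / 14047.92
e = 0.21982 m = 219.8 mm

219.8


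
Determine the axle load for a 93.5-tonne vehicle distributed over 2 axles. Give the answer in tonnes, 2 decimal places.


Load per axle = total weight / number of axles
Load = 93.5 / 2
Load = 46.75 tonnes

46.75


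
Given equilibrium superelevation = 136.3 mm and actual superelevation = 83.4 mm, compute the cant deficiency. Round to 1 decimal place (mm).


Cant deficiency = equilibrium cant - actual cant
CD = 136.3 - 83.4
CD = 52.9 mm

52.9


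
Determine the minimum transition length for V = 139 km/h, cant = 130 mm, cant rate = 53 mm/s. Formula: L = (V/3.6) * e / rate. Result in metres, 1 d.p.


Convert speed: V = 139 / 3.6 = 38.6111 m/s
L = 38.6111 * 130 / 53
L = 5019.4444 / 53
L = 94.7 m

94.7


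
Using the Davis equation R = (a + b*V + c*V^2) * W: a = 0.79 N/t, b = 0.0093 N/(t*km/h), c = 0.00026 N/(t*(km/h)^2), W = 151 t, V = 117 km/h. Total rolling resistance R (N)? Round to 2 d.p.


b*V = 0.0093 * 117 = 1.0881
c*V^2 = 0.00026 * 13689 = 3.55914
R_per_t = 0.79 + 1.0881 + 3.55914 = 5.43724 N/t
R_total = 5.43724 * 151 = 821.02 N

821.02


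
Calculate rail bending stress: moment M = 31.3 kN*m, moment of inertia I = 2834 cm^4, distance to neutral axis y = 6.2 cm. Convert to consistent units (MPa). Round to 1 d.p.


Convert units:
M = 31.3 kN*m = 31300000 N*mm
y = 6.2 cm = 62 mm
I = 2834 cm^4 = 28340000 mm^4
sigma = 31300000 * 62 / 28340000
sigma = 68.5 MPa

68.5


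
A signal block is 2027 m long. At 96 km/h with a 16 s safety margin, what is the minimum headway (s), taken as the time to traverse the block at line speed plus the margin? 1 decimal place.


V = 96 / 3.6 = 26.6667 m/s
Block traversal time = 2027 / 26.6667 = 76.0125 s
Headway = 76.0125 + 16
Headway = 92.0 s

92.0


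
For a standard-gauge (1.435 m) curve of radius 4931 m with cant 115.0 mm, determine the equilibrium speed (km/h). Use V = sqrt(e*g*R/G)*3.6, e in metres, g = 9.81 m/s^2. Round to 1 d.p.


Convert cant: e = 115.0 mm = 0.1150 m
V_ms = sqrt(0.1150 * 9.81 * 4931 / 1.435)
V_ms = sqrt(3876.590697) = 62.2623 m/s
V = 62.2623 * 3.6 = 224.1 km/h

224.1


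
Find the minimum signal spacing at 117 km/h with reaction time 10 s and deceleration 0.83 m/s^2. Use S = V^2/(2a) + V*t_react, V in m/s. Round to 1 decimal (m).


V = 117 / 3.6 = 32.5 m/s
Braking distance = 32.5^2 / (2*0.83) = 636.2952 m
Sighting distance = 32.5 * 10 = 325.0 m
S = 636.2952 + 325.0 = 961.3 m

961.3


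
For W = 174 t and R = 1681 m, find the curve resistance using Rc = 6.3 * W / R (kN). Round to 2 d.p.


Rc = 6.3 * W / R
Rc = 6.3 * 174 / 1681
Rc = 1096.2 / 1681
Rc = 0.65 kN

0.65


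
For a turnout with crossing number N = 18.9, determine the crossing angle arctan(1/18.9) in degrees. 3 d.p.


1/N = 1/18.9 = 0.05291
angle = arctan(0.05291) = 0.052861 rad
angle = 0.052861 * 180/pi = 3.029 degrees

3.029


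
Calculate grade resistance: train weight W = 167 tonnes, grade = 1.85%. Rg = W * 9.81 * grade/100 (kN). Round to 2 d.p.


Rg = W * 9.81 * grade / 100
Rg = 167 * 9.81 * 1.85 / 100
Rg = 1638.27 * 0.0185
Rg = 30.31 kN

30.31


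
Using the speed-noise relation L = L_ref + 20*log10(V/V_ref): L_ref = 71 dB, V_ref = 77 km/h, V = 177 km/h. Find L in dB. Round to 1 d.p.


V/V_ref = 177 / 77 = 2.298701
log10(2.298701) = 0.361483
20 * 0.361483 = 7.2297
L = 71 + 7.2297 = 78.2 dB

78.2


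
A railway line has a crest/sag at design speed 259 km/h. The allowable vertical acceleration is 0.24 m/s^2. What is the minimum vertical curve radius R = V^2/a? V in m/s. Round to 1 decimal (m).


Convert speed: V = 259 / 3.6 = 71.9444 m/s
V^2 = 5176.0031 m^2/s^2
R_v = 5176.0031 / 0.24
R_v = 21566.7 m

21566.7


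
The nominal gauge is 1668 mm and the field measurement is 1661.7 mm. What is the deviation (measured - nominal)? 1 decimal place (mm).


Deviation = measured - nominal
Deviation = 1661.7 - 1668
Deviation = -6.3 mm

-6.3


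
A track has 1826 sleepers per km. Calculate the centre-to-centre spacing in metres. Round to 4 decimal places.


Spacing = 1000 m / number of sleepers
Spacing = 1000 / 1826
Spacing = 0.5476 m

0.5476


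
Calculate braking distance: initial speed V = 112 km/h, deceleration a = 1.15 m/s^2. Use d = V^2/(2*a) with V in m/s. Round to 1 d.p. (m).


Convert speed: V = 112 / 3.6 = 31.1111 m/s
V^2 = 967.9012
d = 967.9012 / (2 * 1.15)
d = 967.9012 / 2.3
d = 420.8 m

420.8


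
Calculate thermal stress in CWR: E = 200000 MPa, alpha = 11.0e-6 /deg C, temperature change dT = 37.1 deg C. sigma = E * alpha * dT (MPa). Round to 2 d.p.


sigma = E * alpha * dT
sigma = 200000 * 11.0e-6 * 37.1
sigma = 2.2 * 37.1
sigma = 81.62 MPa

81.62


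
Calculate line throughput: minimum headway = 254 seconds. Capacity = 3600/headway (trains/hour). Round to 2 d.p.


Capacity = 3600 / headway
Capacity = 3600 / 254
Capacity = 14.17 trains/hour

14.17


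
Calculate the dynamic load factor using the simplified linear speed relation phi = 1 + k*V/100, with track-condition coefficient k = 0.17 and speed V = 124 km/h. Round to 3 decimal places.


phi = 1 + k * V / 100
phi = 1 + 0.17 * 124 / 100
phi = 1 + 0.2108
phi = 1.211

1.211


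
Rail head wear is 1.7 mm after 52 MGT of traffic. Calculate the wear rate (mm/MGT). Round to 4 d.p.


Wear rate = total wear / cumulative tonnage
Rate = 1.7 / 52
Rate = 0.0327 mm/MGT

0.0327


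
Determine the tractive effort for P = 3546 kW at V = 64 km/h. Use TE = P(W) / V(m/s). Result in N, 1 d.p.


Convert: P = 3546 kW = 3546000 W
V = 64 / 3.6 = 17.7778 m/s
TE = 3546000 / 17.7778
TE = 199462.5 N

199462.5


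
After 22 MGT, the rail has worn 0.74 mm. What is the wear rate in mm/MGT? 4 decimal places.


Wear rate = total wear / cumulative tonnage
Rate = 0.74 / 22
Rate = 0.0336 mm/MGT

0.0336


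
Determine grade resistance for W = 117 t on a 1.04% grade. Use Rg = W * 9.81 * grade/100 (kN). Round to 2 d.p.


Rg = W * 9.81 * grade / 100
Rg = 117 * 9.81 * 1.04 / 100
Rg = 1147.77 * 0.0104
Rg = 11.94 kN

11.94


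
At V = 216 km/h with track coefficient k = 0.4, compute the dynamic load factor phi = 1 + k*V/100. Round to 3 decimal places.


phi = 1 + k * V / 100
phi = 1 + 0.4 * 216 / 100
phi = 1 + 0.864
phi = 1.864

1.864


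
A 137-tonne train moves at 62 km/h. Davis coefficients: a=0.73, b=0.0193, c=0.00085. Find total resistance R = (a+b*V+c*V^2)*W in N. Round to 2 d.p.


b*V = 0.0193 * 62 = 1.1966
c*V^2 = 0.00085 * 3844 = 3.2674
R_per_t = 0.73 + 1.1966 + 3.2674 = 5.194 N/t
R_total = 5.194 * 137 = 711.58 N

711.58


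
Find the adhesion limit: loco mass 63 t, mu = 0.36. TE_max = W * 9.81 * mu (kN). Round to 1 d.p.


TE_max = W * g * mu
TE_max = 63 * 9.81 * 0.36
TE_max = 618.03 * 0.36
TE_max = 222.5 kN

222.5


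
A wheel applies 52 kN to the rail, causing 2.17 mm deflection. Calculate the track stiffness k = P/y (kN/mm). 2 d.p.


Track stiffness k = P / y
k = 52 / 2.17
k = 23.96 kN/mm

23.96


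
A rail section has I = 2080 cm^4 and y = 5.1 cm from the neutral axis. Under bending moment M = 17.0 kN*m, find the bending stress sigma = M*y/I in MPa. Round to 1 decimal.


Convert units:
M = 17.0 kN*m = 17000000 N*mm
y = 5.1 cm = 51 mm
I = 2080 cm^4 = 20800000 mm^4
sigma = 17000000 * 51 / 20800000
sigma = 41.7 MPa

41.7


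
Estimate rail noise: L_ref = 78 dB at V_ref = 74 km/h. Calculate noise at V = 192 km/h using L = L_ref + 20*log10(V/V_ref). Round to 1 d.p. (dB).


V/V_ref = 192 / 74 = 2.594595
log10(2.594595) = 0.41407
20 * 0.41407 = 8.2814
L = 78 + 8.2814 = 86.3 dB

86.3


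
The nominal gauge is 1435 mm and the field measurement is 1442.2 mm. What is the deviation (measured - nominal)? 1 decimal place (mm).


Deviation = measured - nominal
Deviation = 1442.2 - 1435
Deviation = 7.2 mm

7.2


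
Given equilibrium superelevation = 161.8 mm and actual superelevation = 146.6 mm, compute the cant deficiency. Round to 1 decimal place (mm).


Cant deficiency = equilibrium cant - actual cant
CD = 161.8 - 146.6
CD = 15.2 mm

15.2


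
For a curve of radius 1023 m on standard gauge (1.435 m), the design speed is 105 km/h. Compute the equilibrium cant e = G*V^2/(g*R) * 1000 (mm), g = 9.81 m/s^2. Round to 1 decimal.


Convert speed: V = 105 / 3.6 = 29.1667 m/s
Apply formula: e = 1.435 * 29.1667^2 / (9.81 * 1023)
e = 1.435 * 850.6944 / 10035.63
e = 0.121641 m = 121.6 mm

121.6


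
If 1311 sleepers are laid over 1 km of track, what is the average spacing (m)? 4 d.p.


Spacing = 1000 m / number of sleepers
Spacing = 1000 / 1311
Spacing = 0.7628 m

0.7628


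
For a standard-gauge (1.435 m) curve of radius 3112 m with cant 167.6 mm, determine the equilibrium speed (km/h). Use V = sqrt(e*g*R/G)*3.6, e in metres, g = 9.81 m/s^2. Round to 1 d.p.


Convert cant: e = 167.6 mm = 0.1676 m
V_ms = sqrt(0.1676 * 9.81 * 3112 / 1.435)
V_ms = sqrt(3565.584301) = 59.7125 m/s
V = 59.7125 * 3.6 = 215.0 km/h

215.0


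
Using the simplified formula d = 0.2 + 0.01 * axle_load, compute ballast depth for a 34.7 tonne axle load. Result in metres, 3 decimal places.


d = 0.2 + 0.01 * 34.7
d = 0.2 + 0.347
d = 0.547 m

0.547


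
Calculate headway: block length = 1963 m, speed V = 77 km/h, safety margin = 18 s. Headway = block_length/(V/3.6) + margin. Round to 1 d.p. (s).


V = 77 / 3.6 = 21.3889 m/s
Block traversal time = 1963 / 21.3889 = 91.7766 s
Headway = 91.7766 + 18
Headway = 109.8 s

109.8


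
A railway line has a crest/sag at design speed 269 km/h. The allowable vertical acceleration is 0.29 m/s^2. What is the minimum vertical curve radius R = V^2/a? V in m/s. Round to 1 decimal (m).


Convert speed: V = 269 / 3.6 = 74.7222 m/s
V^2 = 5583.4105 m^2/s^2
R_v = 5583.4105 / 0.29
R_v = 19253.1 m

19253.1


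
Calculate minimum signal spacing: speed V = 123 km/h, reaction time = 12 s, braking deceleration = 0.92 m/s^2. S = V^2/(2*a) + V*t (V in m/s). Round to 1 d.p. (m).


V = 123 / 3.6 = 34.1667 m/s
Braking distance = 34.1667^2 / (2*0.92) = 634.4354 m
Sighting distance = 34.1667 * 12 = 410.0 m
S = 634.4354 + 410.0 = 1044.4 m

1044.4


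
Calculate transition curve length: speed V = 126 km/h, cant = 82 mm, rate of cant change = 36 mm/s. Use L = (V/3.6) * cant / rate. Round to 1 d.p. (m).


Convert speed: V = 126 / 3.6 = 35.0 m/s
L = 35.0 * 82 / 36
L = 2870.0 / 36
L = 79.7 m

79.7


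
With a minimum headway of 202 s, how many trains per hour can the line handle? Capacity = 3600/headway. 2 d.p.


Capacity = 3600 / headway
Capacity = 3600 / 202
Capacity = 17.82 trains/hour

17.82


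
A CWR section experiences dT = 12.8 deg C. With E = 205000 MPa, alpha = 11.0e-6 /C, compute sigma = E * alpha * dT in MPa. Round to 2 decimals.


sigma = E * alpha * dT
sigma = 205000 * 11.0e-6 * 12.8
sigma = 2.255 * 12.8
sigma = 28.86 MPa

28.86


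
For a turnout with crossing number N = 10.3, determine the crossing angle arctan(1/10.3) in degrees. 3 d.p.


1/N = 1/10.3 = 0.097087
angle = arctan(0.097087) = 0.096784 rad
angle = 0.096784 * 180/pi = 5.545 degrees

5.545


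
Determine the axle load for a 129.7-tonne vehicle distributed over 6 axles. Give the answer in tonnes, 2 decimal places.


Load per axle = total weight / number of axles
Load = 129.7 / 6
Load = 21.62 tonnes

21.62


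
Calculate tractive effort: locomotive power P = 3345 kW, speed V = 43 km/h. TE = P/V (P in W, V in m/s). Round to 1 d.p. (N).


Convert: P = 3345 kW = 3345000 W
V = 43 / 3.6 = 11.9444 m/s
TE = 3345000 / 11.9444
TE = 280046.5 N

280046.5


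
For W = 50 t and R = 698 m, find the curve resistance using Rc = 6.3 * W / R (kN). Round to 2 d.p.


Rc = 6.3 * W / R
Rc = 6.3 * 50 / 698
Rc = 315.0 / 698
Rc = 0.45 kN

0.45


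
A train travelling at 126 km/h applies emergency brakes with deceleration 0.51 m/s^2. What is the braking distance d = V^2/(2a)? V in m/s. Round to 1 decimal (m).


Convert speed: V = 126 / 3.6 = 35.0 m/s
V^2 = 1225.0
d = 1225.0 / (2 * 0.51)
d = 1225.0 / 1.02
d = 1201.0 m

1201.0


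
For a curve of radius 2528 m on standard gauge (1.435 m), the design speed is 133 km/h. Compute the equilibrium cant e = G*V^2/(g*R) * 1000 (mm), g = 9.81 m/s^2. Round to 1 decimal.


Convert speed: V = 133 / 3.6 = 36.9444 m/s
Apply formula: e = 1.435 * 36.9444^2 / (9.81 * 2528)
e = 1.435 * 1364.892 / 24799.68
e = 0.078978 m = 79.0 mm

79.0


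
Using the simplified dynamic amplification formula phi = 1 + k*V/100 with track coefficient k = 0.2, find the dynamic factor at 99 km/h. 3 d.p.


phi = 1 + k * V / 100
phi = 1 + 0.2 * 99 / 100
phi = 1 + 0.198
phi = 1.198

1.198


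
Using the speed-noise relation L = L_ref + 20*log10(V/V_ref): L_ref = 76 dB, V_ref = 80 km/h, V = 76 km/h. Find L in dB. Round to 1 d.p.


V/V_ref = 76 / 80 = 0.95
log10(0.95) = -0.022276
20 * -0.022276 = -0.4455
L = 76 + -0.4455 = 75.6 dB

75.6


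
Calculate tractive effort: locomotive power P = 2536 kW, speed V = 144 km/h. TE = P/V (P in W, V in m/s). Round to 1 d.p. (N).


Convert: P = 2536 kW = 2536000 W
V = 144 / 3.6 = 40.0 m/s
TE = 2536000 / 40.0
TE = 63400.0 N

63400.0


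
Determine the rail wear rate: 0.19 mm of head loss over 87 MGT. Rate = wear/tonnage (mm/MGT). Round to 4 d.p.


Wear rate = total wear / cumulative tonnage
Rate = 0.19 / 87
Rate = 0.0022 mm/MGT

0.0022


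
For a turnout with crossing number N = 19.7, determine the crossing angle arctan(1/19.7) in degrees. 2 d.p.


1/N = 1/19.7 = 0.050761
angle = arctan(0.050761) = 0.050718 rad
angle = 0.050718 * 180/pi = 2.91 degrees

2.91


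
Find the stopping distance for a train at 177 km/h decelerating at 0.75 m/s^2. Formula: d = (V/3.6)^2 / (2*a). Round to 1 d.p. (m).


Convert speed: V = 177 / 3.6 = 49.1667 m/s
V^2 = 2417.3611
d = 2417.3611 / (2 * 0.75)
d = 2417.3611 / 1.5
d = 1611.6 m

1611.6


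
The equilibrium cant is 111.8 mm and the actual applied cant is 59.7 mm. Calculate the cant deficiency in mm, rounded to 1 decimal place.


Cant deficiency = equilibrium cant - actual cant
CD = 111.8 - 59.7
CD = 52.1 mm

52.1


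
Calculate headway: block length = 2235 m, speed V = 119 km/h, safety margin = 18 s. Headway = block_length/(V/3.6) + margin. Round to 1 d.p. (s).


V = 119 / 3.6 = 33.0556 m/s
Block traversal time = 2235 / 33.0556 = 67.6134 s
Headway = 67.6134 + 18
Headway = 85.6 s

85.6


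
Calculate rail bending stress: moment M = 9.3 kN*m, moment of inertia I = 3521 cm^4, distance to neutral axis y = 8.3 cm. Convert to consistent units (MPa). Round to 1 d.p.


Convert units:
M = 9.3 kN*m = 9300000 N*mm
y = 8.3 cm = 83 mm
I = 3521 cm^4 = 35210000 mm^4
sigma = 9300000 * 83 / 35210000
sigma = 21.9 MPa

21.9


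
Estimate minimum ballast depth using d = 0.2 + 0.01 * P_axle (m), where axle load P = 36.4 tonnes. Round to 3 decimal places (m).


d = 0.2 + 0.01 * 36.4
d = 0.2 + 0.364
d = 0.564 m

0.564


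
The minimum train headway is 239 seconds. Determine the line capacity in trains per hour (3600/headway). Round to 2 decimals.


Capacity = 3600 / headway
Capacity = 3600 / 239
Capacity = 15.06 trains/hour

15.06


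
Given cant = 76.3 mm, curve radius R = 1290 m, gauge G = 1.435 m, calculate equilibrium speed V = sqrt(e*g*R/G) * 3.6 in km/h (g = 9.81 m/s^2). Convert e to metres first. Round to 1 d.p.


Convert cant: e = 76.3 mm = 0.0763 m
V_ms = sqrt(0.0763 * 9.81 * 1290 / 1.435)
V_ms = sqrt(672.870293) = 25.9397 m/s
V = 25.9397 * 3.6 = 93.4 km/h

93.4


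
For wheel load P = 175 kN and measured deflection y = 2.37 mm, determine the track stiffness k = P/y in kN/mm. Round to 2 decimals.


Track stiffness k = P / y
k = 175 / 2.37
k = 73.84 kN/mm

73.84


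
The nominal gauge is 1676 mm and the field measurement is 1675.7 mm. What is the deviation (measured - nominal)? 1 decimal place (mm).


Deviation = measured - nominal
Deviation = 1675.7 - 1676
Deviation = -0.3 mm

-0.3


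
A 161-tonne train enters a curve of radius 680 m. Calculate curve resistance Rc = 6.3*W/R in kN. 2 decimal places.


Rc = 6.3 * W / R
Rc = 6.3 * 161 / 680
Rc = 1014.3 / 680
Rc = 1.49 kN

1.49


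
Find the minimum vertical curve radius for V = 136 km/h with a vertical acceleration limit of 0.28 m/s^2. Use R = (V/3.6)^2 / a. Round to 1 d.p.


Convert speed: V = 136 / 3.6 = 37.7778 m/s
V^2 = 1427.1605 m^2/s^2
R_v = 1427.1605 / 0.28
R_v = 5097.0 m

5097.0


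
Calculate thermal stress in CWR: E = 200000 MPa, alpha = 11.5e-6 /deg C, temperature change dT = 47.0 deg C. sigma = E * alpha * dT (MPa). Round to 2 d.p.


sigma = E * alpha * dT
sigma = 200000 * 11.5e-6 * 47.0
sigma = 2.3 * 47.0
sigma = 108.10 MPa

108.10


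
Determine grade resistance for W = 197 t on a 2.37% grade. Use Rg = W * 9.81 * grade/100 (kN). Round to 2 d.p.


Rg = W * 9.81 * grade / 100
Rg = 197 * 9.81 * 2.37 / 100
Rg = 1932.57 * 0.0237
Rg = 45.80 kN

45.80


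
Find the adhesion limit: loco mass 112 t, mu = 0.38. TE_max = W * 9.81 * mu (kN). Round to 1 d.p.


TE_max = W * g * mu
TE_max = 112 * 9.81 * 0.38
TE_max = 1098.72 * 0.38
TE_max = 417.5 kN

417.5


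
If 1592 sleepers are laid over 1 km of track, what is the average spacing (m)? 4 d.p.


Spacing = 1000 m / number of sleepers
Spacing = 1000 / 1592
Spacing = 0.6281 m

0.6281


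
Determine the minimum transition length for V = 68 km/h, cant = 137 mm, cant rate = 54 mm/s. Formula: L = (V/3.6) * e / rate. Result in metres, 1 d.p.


Convert speed: V = 68 / 3.6 = 18.8889 m/s
L = 18.8889 * 137 / 54
L = 2587.7778 / 54
L = 47.9 m

47.9


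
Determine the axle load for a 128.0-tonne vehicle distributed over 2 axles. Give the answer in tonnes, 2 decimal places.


Load per axle = total weight / number of axles
Load = 128.0 / 2
Load = 64.00 tonnes

64.00


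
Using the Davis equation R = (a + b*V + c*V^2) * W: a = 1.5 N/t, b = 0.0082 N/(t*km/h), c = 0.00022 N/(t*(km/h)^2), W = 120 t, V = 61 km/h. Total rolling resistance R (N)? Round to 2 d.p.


b*V = 0.0082 * 61 = 0.5002
c*V^2 = 0.00022 * 3721 = 0.81862
R_per_t = 1.5 + 0.5002 + 0.81862 = 2.81882 N/t
R_total = 2.81882 * 120 = 338.26 N

338.26


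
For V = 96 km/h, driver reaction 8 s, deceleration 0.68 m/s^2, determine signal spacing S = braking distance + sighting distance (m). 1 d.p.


V = 96 / 3.6 = 26.6667 m/s
Braking distance = 26.6667^2 / (2*0.68) = 522.8758 m
Sighting distance = 26.6667 * 8 = 213.3333 m
S = 522.8758 + 213.3333 = 736.2 m

736.2


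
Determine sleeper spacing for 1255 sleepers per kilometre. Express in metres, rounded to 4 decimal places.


Spacing = 1000 m / number of sleepers
Spacing = 1000 / 1255
Spacing = 0.7968 m

0.7968


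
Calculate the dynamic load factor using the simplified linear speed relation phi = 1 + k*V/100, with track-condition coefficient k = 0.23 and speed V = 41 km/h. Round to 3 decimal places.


phi = 1 + k * V / 100
phi = 1 + 0.23 * 41 / 100
phi = 1 + 0.0943
phi = 1.094

1.094


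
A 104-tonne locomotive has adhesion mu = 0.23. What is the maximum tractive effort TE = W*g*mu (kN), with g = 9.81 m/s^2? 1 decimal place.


TE_max = W * g * mu
TE_max = 104 * 9.81 * 0.23
TE_max = 1020.24 * 0.23
TE_max = 234.7 kN

234.7


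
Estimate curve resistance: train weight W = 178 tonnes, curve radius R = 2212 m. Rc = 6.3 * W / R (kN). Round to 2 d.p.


Rc = 6.3 * W / R
Rc = 6.3 * 178 / 2212
Rc = 1121.4 / 2212
Rc = 0.51 kN

0.51


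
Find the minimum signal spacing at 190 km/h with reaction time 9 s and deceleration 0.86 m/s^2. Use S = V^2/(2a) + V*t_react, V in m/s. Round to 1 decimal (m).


V = 190 / 3.6 = 52.7778 m/s
Braking distance = 52.7778^2 / (2*0.86) = 1619.4732 m
Sighting distance = 52.7778 * 9 = 475.0 m
S = 1619.4732 + 475.0 = 2094.5 m

2094.5


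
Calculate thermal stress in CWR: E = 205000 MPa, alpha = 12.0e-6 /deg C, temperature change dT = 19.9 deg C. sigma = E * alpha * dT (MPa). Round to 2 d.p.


sigma = E * alpha * dT
sigma = 205000 * 12.0e-6 * 19.9
sigma = 2.46 * 19.9
sigma = 48.95 MPa

48.95


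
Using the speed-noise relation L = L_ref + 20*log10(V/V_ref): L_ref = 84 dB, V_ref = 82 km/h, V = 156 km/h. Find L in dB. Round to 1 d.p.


V/V_ref = 156 / 82 = 1.902439
log10(1.902439) = 0.279311
20 * 0.279311 = 5.5862
L = 84 + 5.5862 = 89.6 dB

89.6


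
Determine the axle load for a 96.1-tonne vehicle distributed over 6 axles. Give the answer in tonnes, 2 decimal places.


Load per axle = total weight / number of axles
Load = 96.1 / 6
Load = 16.02 tonnes

16.02


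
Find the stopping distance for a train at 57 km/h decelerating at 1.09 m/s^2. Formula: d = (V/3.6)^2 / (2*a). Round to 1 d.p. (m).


Convert speed: V = 57 / 3.6 = 15.8333 m/s
V^2 = 250.6944
d = 250.6944 / (2 * 1.09)
d = 250.6944 / 2.18
d = 115.0 m

115.0


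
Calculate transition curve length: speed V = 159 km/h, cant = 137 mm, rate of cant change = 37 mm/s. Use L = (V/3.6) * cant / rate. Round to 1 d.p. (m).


Convert speed: V = 159 / 3.6 = 44.1667 m/s
L = 44.1667 * 137 / 37
L = 6050.8333 / 37
L = 163.5 m

163.5


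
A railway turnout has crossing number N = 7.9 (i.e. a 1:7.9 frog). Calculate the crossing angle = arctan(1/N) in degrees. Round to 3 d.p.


1/N = 1/7.9 = 0.126582
angle = arctan(0.126582) = 0.125913 rad
angle = 0.125913 * 180/pi = 7.214 degrees

7.214


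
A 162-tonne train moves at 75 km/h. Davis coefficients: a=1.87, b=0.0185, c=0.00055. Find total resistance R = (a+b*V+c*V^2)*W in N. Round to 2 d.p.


b*V = 0.0185 * 75 = 1.3875
c*V^2 = 0.00055 * 5625 = 3.09375
R_per_t = 1.87 + 1.3875 + 3.09375 = 6.35125 N/t
R_total = 6.35125 * 162 = 1028.90 N

1028.90


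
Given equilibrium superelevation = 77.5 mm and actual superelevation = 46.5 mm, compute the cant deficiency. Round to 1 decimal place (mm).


Cant deficiency = equilibrium cant - actual cant
CD = 77.5 - 46.5
CD = 31.0 mm

31.0


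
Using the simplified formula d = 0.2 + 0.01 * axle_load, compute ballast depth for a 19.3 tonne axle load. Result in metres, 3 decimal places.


d = 0.2 + 0.01 * 19.3
d = 0.2 + 0.193
d = 0.393 m

0.393


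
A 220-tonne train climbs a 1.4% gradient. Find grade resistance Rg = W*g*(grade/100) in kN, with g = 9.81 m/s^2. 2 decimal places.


Rg = W * 9.81 * grade / 100
Rg = 220 * 9.81 * 1.4 / 100
Rg = 2158.2 * 0.014
Rg = 30.21 kN

30.21


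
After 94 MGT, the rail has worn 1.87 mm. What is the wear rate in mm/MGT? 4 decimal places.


Wear rate = total wear / cumulative tonnage
Rate = 1.87 / 94
Rate = 0.0199 mm/MGT

0.0199


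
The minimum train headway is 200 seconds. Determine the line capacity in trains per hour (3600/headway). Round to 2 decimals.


Capacity = 3600 / headway
Capacity = 3600 / 200
Capacity = 18.00 trains/hour

18.00


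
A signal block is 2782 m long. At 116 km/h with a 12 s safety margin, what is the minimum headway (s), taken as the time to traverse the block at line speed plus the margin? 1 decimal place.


V = 116 / 3.6 = 32.2222 m/s
Block traversal time = 2782 / 32.2222 = 86.3379 s
Headway = 86.3379 + 12
Headway = 98.3 s

98.3


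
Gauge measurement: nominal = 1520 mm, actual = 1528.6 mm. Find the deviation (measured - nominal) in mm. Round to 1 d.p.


Deviation = measured - nominal
Deviation = 1528.6 - 1520
Deviation = 8.6 mm

8.6


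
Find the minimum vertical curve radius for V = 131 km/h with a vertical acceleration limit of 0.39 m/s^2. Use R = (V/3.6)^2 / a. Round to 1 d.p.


Convert speed: V = 131 / 3.6 = 36.3889 m/s
V^2 = 1324.1512 m^2/s^2
R_v = 1324.1512 / 0.39
R_v = 3395.3 m

3395.3
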